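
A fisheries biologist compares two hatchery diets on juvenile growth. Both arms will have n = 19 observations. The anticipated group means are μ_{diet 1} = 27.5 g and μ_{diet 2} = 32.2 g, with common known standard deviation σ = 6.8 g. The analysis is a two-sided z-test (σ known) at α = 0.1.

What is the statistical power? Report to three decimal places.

Standardized effect: d = |μ_{diet 1} − μ_{diet 2}| / σ = |27.5 − 32.2| / 6.8 = 0.6912
Noncentrality parameter: δ = d·√(n/2) = 0.6912 × √(19/2) = 2.1303
Two-sided α = 0.1 → critical value z_{0.05} = 1.645.
Power = Φ(δ − 1.645) + Φ(−δ − 1.645) = Φ(0.485) + Φ(-3.775) = 0.6863 + 0.0001 = 0.6864.

Power ≈ 0.686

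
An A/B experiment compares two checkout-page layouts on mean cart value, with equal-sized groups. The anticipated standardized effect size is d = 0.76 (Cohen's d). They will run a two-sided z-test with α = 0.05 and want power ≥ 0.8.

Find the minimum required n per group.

n = 28 per group

For power 0.8 need Φ(δ − z_{0.025}) = 0.8, so δ = z_{0.025} + z_{0.20} = 1.960 + 0.842 = 2.802.
(Ignoring the negligible lower-tail rejection probability gives the usual closed-form inversion.)
δ = d·√(n/2) ⇒ n = 2(δ/d)² = 2 × (2.802 / 0.76)² = 27.18.
Rounding up, n = 28 per group.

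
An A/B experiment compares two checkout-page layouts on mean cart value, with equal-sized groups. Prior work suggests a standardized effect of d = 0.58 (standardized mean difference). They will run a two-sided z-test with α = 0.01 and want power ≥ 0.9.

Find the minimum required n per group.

n = 89 per group

For power 0.9 need Φ(δ − z_{0.005}) = 0.9, so δ = z_{0.005} + z_{0.10} = 2.576 + 1.282 = 3.857.
(The Φ(−δ − z_{α/2}) term is vanishingly small for δ > 0 and is dropped in the standard sample-size formula.)
δ = d·√(n/2) ⇒ n = 2(δ/d)² = 2 × (3.857 / 0.58)² = 88.46.
Round up to the next whole unit.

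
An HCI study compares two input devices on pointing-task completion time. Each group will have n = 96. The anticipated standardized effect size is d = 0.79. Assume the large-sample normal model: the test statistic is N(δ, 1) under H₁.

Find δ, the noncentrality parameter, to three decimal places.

The noncentrality parameter scales effect size by the design's sample-size factor: δ = d·√(n/2) = 0.79 × √(96/2) = 5.4733

δ ≈ 5.473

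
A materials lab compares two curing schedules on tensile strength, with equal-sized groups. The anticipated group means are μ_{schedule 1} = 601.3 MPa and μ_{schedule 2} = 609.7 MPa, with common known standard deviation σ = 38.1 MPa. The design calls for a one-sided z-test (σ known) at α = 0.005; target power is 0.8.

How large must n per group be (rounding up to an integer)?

n = 481 per group

Standardized effect: d = |μ_{schedule 1} − μ_{schedule 2}| / σ = |601.3 − 609.7| / 38.1 = 0.2205
Set Φ(δ − 2.576) = 0.8; then δ − 2.576 = Φ⁻¹(0.8) = 0.842, giving δ = 3.417.
δ = d·√(n/2) ⇒ n = 2(δ/d)² = 2 × (3.417 / 0.2205)² = 480.54.
Round up to the next whole unit.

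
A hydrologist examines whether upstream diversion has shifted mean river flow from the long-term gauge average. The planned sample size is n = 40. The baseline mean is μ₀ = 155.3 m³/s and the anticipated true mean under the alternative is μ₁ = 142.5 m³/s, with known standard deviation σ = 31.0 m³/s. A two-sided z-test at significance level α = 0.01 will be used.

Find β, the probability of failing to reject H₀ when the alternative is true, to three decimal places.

β ≈ 0.486

Standardized effect: d = |μ₁ − μ₀| / σ = |142.5 − 155.3| / 31.0 = 0.4129
Noncentrality parameter: δ = d·√n = 0.4129 × √40 = 2.6114
Critical value for a two-sided test at α = 0.01: z_{α/2} = 2.576.
Power = Φ(δ − 2.576) + Φ(−δ − 2.576) = Φ(0.036) + Φ(-5.187) = 0.5142 + 0.0000 = 0.5142.
Type II error: β = 1 − power = 1 − 0.5142 = 0.4858.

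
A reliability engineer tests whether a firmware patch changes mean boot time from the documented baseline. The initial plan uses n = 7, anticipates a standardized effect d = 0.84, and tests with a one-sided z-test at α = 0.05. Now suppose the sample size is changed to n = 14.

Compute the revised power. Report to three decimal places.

With n = 14: δ = d·√n = 0.84 × √14 = 3.1430. Critical value z_{0.05} = 1.645.
Revised power = Φ(δ − 1.645) = Φ(1.498) = 0.9330.

Power ≈ 0.933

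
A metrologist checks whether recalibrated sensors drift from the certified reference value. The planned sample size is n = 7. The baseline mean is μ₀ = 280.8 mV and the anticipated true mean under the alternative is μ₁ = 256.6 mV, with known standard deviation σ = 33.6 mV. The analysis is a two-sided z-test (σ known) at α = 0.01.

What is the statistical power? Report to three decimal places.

Standardized effect: d = |μ₁ − μ₀| / σ = |256.6 − 280.8| / 33.6 = 0.7202
Noncentrality parameter: δ = d·√n = 0.7202 × √7 = 1.9056
Two-sided α = 0.01 → critical value z_{0.005} = 2.576.
Power = Φ(δ − 2.576) + Φ(−δ − 2.576) = Φ(-0.670) + Φ(-4.481) = 0.2513 + 0.0000 = 0.2514.

Power ≈ 0.251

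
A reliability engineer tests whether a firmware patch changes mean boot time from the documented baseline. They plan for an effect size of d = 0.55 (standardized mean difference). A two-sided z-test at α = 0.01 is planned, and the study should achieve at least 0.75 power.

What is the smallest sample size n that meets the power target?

Set Φ(δ − 2.576) = 0.75; then δ − 2.576 = Φ⁻¹(0.75) = 0.674, giving δ = 3.250.
(The Φ(−δ − z_{α/2}) term is vanishingly small for δ > 0 and is dropped in the standard sample-size formula.)
δ = d·√n ⇒ n = (δ/d)² = (3.250 / 0.55)² = 34.92.
Round up to the next whole unit.

n = 35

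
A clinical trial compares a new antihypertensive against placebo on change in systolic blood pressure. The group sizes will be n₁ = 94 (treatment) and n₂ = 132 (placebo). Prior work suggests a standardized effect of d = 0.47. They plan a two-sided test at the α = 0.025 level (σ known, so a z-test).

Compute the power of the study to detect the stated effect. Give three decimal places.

Noncentrality parameter: δ = d / √(1/n₁ + 1/n₂) = 0.47 / √(1/94 + 1/132) = 3.4825
Critical value for a two-sided test at α = 0.025: z_{α/2} = 2.241.
Power = Φ(δ − 2.241) + Φ(−δ − 2.241) = Φ(1.241) + Φ(-5.724) = 0.8927 + 0.0000 = 0.8927.

Power ≈ 0.893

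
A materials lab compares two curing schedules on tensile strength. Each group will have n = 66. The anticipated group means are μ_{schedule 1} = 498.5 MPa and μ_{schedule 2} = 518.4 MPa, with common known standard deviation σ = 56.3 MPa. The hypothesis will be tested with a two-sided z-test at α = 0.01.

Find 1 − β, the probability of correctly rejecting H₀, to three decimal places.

Power ≈ 0.293

Standardized effect: d = |μ_{schedule 1} − μ_{schedule 2}| / σ = |498.5 − 518.4| / 56.3 = 0.3535
Noncentrality parameter: δ = d·√(n/2) = 0.3535 × √(66/2) = 2.0305
Two-sided α = 0.01 → critical value z_{0.005} = 2.576.
Power = Φ(δ − 2.576) + Φ(−δ − 2.576) = Φ(-0.545) + Φ(-4.606) = 0.2928 + 0.0000 = 0.2928.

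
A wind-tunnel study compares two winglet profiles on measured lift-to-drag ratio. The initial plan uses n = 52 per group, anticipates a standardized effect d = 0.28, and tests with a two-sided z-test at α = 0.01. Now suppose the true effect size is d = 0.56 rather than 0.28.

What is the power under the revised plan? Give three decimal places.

Power ≈ 0.610

With d = 0.56: δ = d·√(n/2) = 0.56 × √(52/2) = 2.8555. Critical value z_{0.005} = 2.576.
Revised power = Φ(δ − 2.576) + Φ(−δ − 2.576) = Φ(0.280) + Φ(-5.431) = 0.6101 + 0.0000 = 0.6101.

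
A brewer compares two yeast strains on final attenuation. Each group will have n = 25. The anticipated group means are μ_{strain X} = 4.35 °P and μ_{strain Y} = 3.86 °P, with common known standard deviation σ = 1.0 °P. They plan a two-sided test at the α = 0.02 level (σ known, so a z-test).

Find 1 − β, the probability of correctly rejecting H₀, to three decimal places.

Power ≈ 0.276

Standardized effect: d = |μ_{strain X} − μ_{strain Y}| / σ = |4.35 − 3.86| / 1.0 = 0.4900
Noncentrality parameter: λ = d·√(n/2) = 0.4900 × √(25/2) = 1.7324
Two-sided α = 0.02 → critical value z_{0.01} = 2.326.
Power = Φ(λ − 2.326) + Φ(−λ − 2.326) = Φ(-0.594) + Φ(-4.059) = 0.2763 + 0.0000 = 0.2763.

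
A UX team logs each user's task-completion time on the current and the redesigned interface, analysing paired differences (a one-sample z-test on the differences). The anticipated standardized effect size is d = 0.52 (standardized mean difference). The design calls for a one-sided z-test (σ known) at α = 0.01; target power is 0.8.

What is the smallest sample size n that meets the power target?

For power 0.8 need Φ(δ − z_{0.01}) = 0.8, so δ = z_{0.01} + z_{0.20} = 2.326 + 0.842 = 3.168.
δ = d·√n ⇒ n = (δ/d)² = (3.168 / 0.52)² = 37.12.
Round up to the next whole unit.

n = 38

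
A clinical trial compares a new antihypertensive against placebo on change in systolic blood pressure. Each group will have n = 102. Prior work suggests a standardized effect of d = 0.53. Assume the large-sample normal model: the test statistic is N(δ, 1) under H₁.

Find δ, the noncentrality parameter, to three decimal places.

δ = d·√(n/2) = 0.53 × √(102/2) = 3.7850

δ ≈ 3.785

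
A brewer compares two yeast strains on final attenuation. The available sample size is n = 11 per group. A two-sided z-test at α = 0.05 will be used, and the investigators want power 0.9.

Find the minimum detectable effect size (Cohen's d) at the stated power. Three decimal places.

Required noncentrality: δ = z_{0.025} + z_{0.10} = 1.960 + 1.282 = 3.242.
(Lower-tail contribution to power is negligible for δ > 0.)
δ = d·√(n/2) ⇒ d = δ/√(n/2) = 3.242/√(11/2) = 1.3822.

d ≈ 1.382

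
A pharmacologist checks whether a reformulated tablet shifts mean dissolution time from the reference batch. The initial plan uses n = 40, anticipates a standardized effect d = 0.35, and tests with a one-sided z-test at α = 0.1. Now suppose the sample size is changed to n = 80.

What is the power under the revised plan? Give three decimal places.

With n = 80: δ = d·√n = 0.35 × √80 = 3.1305. Critical value z_{0.1} = 1.282.
Revised power = P(Z > 1.282 − δ) = Φ(1.849) = 0.9678.

Power ≈ 0.968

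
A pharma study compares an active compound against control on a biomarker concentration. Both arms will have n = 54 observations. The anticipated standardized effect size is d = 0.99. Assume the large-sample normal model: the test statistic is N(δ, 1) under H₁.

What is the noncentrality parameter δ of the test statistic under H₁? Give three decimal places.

δ = d·√(n/2) = 0.99 × √(54/2) = 5.1442

δ ≈ 5.144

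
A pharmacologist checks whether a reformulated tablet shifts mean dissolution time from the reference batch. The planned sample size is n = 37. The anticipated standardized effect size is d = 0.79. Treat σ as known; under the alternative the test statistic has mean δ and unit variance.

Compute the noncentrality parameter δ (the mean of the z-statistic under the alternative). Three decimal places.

δ = d·√n = 0.79 × √37 = 4.8054

δ ≈ 4.805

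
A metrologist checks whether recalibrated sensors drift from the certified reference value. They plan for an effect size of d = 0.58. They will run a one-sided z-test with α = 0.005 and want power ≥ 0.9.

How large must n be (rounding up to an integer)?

For power 0.9 need Φ(δ − z_{0.005}) = 0.9, so δ = z_{0.005} + z_{0.10} = 2.576 + 1.282 = 3.857.
δ = d·√n ⇒ n = (δ/d)² = (3.857 / 0.58)² = 44.23.
Round up to the next whole unit.

n = 45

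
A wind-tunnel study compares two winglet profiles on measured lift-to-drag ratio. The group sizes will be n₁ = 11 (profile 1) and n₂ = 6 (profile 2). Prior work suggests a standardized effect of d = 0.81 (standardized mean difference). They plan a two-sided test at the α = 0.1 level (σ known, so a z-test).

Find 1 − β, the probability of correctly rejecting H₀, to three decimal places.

Noncentrality parameter: δ = d / √(1/n₁ + 1/n₂) = 0.81 / √(1/11 + 1/6) = 1.5960
Critical value for a two-sided test at α = 0.1: z_{α/2} = 1.645.
Power = Φ(δ − 1.645) + Φ(−δ − 1.645) = Φ(-0.049) + Φ(-3.241) = 0.4805 + 0.0006 = 0.4811.

Power ≈ 0.481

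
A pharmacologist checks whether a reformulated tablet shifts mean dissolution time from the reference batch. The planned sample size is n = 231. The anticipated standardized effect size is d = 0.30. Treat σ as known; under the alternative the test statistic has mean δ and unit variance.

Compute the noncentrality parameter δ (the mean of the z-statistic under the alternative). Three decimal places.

δ = d·√n = 0.30 × √231 = 4.5596

δ ≈ 4.560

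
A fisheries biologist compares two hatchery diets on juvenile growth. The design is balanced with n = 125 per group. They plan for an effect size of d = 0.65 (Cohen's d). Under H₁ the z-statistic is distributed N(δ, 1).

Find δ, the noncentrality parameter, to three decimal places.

δ ≈ 5.139

δ = d·√(n/2) = 0.65 × √(125/2) = 5.1387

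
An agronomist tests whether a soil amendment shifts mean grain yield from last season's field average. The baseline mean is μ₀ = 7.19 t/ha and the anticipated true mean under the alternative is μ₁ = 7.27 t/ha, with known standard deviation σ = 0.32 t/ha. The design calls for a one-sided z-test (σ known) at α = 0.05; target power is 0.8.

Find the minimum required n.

n = 99

Standardized effect: d = |μ₁ − μ₀| / σ = |7.27 − 7.19| / 0.32 = 0.2500
Set Φ(δ − 1.645) = 0.8; then δ − 1.645 = Φ⁻¹(0.8) = 0.842, giving δ = 2.486.
δ = d·√n ⇒ n = (δ/d)² = (2.486 / 0.2500)² = 98.92.
Round up to the next whole unit.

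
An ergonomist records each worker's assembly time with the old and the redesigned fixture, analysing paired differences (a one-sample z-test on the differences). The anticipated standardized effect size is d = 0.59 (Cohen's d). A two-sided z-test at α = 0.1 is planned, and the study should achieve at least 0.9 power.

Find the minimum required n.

n = 25

Set Φ(δ − 1.645) = 0.9; then δ − 1.645 = Φ⁻¹(0.9) = 1.282, giving δ = 2.926.
(For δ > 0 the lower-tail rejection region contributes negligibly to power, so the one-term inversion is standard.)
δ = d·√n ⇒ n = (δ/d)² = (2.926 / 0.59)² = 24.60.
Rounding up, n = 25.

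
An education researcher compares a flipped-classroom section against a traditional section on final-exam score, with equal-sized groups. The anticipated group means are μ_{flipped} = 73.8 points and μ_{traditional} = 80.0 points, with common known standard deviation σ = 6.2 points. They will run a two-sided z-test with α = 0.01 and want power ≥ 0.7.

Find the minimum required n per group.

Standardized effect: d = |μ_{flipped} − μ_{traditional}| / σ = |73.8 − 80.0| / 6.2 = 1.0000
Set Φ(δ − 2.576) = 0.7; then δ − 2.576 = Φ⁻¹(0.7) = 0.524, giving δ = 3.100.
(The Φ(−δ − z_{α/2}) term is vanishingly small for δ > 0 and is dropped in the standard sample-size formula.)
δ = d·√(n/2) ⇒ n = 2(δ/d)² = 2 × (3.100 / 1.0000)² = 19.22.
Rounding up, n = 20 per group.

n = 20 per group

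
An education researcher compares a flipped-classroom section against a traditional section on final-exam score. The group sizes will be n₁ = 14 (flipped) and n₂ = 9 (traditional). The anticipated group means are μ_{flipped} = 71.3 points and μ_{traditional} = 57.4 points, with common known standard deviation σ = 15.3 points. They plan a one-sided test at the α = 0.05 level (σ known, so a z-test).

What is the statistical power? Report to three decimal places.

Standardized effect: d = |μ_{flipped} − μ_{traditional}| / σ = |71.3 − 57.4| / 15.3 = 0.9085
Noncentrality parameter: δ = d / √(1/n₁ + 1/n₂) = 0.9085 / √(1/14 + 1/9) = 2.1264
One-sided α = 0.05 → critical value z_{0.05} = 1.645.
Power = Φ(δ − 1.645) = Φ(0.482) = 0.6849.

Power ≈ 0.685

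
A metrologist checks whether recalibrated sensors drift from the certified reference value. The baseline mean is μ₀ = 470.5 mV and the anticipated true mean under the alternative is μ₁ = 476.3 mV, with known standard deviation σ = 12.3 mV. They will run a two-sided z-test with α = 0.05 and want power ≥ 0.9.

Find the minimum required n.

n = 48

Standardized effect: d = |μ₁ − μ₀| / σ = |476.3 − 470.5| / 12.3 = 0.4715
For power 0.9 need Φ(δ − z_{0.025}) = 0.9, so δ = z_{0.025} + z_{0.10} = 1.960 + 1.282 = 3.242.
(The Φ(−δ − z_{α/2}) term is vanishingly small for δ > 0 and is dropped in the standard sample-size formula.)
δ = d·√n ⇒ n = (δ/d)² = (3.242 / 0.4715)² = 47.26.
Rounding up, n = 48.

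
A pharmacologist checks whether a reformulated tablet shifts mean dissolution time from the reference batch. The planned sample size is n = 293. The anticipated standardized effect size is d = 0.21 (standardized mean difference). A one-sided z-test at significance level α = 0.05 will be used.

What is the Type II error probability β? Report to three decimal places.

Noncentrality parameter: δ = d·√n = 0.21 × √293 = 3.5946
Critical value for a one-sided test at α = 0.05: z_α = 1.645.
Power = P(Z > 1.645 − δ) = Φ(1.950) = 0.9744.
Type II error: β = 1 − power = 1 − 0.9744 = 0.0256.

β ≈ 0.026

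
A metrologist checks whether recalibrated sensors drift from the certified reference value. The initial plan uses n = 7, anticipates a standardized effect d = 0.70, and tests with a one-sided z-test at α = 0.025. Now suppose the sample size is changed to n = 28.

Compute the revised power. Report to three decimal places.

Power ≈ 0.959

With n = 28: δ = d·√n = 0.70 × √28 = 3.7041. Critical value z_{0.025} = 1.960.
Revised power = Φ(δ − 1.960) = Φ(1.744) = 0.9594.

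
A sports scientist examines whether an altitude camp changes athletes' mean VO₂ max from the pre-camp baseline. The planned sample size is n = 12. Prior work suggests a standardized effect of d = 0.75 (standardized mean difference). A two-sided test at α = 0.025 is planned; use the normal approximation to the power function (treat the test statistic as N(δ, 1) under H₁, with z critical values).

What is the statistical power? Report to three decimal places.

Power ≈ 0.639

Noncentrality parameter: δ = d·√n = 0.75 × √12 = 2.5981
Critical value for a two-sided test at α = 0.025: z_{α/2} = 2.241.
Power = Φ(δ − 2.241) + Φ(−δ − 2.241) = Φ(0.357) + Φ(-4.839) = 0.6393 + 0.0000 = 0.6393.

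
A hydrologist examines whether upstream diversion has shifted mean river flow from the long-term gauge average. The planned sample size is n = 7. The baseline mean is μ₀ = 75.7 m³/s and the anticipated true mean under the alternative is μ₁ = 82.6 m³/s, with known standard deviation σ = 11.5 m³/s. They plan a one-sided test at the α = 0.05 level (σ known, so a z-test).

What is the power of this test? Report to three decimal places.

Power ≈ 0.477

Standardized effect: d = |μ₁ − μ₀| / σ = |82.6 − 75.7| / 11.5 = 0.6000
Noncentrality parameter: δ = d·√n = 0.6000 × √7 = 1.5875
One-sided α = 0.05 → critical value z_{0.05} = 1.645.
Power = Φ(δ − 1.645) = Φ(-0.057) = 0.4771.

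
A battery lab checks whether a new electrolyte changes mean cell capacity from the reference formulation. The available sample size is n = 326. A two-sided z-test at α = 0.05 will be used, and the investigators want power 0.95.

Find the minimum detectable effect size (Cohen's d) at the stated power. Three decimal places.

Need Φ(δ − 1.960) = 0.95, so δ = 1.960 + 1.645 = 3.605.
(Lower-tail contribution to power is negligible for δ > 0.)
δ = d·√n ⇒ d = δ/√n = 3.605/√326 = 0.1997.

d ≈ 0.200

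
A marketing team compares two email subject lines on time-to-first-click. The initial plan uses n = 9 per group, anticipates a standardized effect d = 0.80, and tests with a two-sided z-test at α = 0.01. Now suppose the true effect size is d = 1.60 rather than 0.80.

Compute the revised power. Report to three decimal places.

Power ≈ 0.793

With d = 1.60: δ = d·√(n/2) = 1.60 × √(9/2) = 3.3941. Critical value z_{0.005} = 2.576.
Revised power = Φ(δ − 2.576) + Φ(−δ − 2.576) = Φ(0.818) + Φ(-5.970) = 0.7934 + 0.0000 = 0.7934.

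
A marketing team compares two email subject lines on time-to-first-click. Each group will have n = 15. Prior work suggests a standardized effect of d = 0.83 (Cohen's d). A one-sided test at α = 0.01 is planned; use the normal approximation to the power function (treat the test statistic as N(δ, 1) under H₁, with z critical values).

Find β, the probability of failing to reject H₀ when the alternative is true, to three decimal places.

Noncentrality parameter: δ = d·√(n/2) = 0.83 × √(15/2) = 2.2730
Critical value for a one-sided test at α = 0.01: z_α = 2.326.
Power = P(Z > 2.326 − δ) = Φ(-0.053) = 0.4787.
Type II error: β = 1 − power = 1 − 0.4787 = 0.5213.

β ≈ 0.521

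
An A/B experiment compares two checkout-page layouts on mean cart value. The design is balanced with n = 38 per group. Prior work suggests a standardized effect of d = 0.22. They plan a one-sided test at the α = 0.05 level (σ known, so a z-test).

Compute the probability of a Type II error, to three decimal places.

β ≈ 0.754

Noncentrality parameter: δ = d·√(n/2) = 0.22 × √(38/2) = 0.9590
One-sided α = 0.05 → critical value z_{0.05} = 1.645.
Power = P(Z > 1.645 − δ) = Φ(-0.686) = 0.2464.
Type II error: β = 1 − power = 1 − 0.2464 = 0.7536.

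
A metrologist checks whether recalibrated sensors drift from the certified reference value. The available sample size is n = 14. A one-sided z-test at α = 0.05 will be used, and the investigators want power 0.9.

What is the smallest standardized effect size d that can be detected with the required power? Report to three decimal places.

d ≈ 0.782

Required noncentrality: δ = z_{0.05} + z_{0.10} = 1.645 + 1.282 = 2.926.
δ = d·√n ⇒ d = δ/√n = 2.926/√14 = 0.7821.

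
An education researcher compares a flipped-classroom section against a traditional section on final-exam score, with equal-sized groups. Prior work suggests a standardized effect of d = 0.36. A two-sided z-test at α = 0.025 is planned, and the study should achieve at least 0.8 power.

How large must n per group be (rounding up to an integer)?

Set Φ(δ − 2.241) = 0.8; then δ − 2.241 = Φ⁻¹(0.8) = 0.842, giving δ = 3.083.
(For δ > 0 the lower-tail rejection region contributes negligibly to power, so the one-term inversion is standard.)
δ = d·√(n/2) ⇒ n = 2(δ/d)² = 2 × (3.083 / 0.36)² = 146.68.
Rounding up, n = 147 per group.

n = 147 per group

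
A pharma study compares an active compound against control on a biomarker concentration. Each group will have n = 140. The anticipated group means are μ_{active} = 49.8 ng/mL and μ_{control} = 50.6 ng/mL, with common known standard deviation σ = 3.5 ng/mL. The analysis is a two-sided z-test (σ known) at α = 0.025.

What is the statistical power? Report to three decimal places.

Standardized effect: d = |μ_{active} − μ_{control}| / σ = |49.8 − 50.6| / 3.5 = 0.2286
Noncentrality parameter: δ = d·√(n/2) = 0.2286 × √(140/2) = 1.9124
Two-sided α = 0.025 → critical value z_{0.0125} = 2.241.
Power = Φ(δ − 2.241) + Φ(−δ − 2.241) = Φ(-0.329) + Φ(-4.154) = 0.3711 + 0.0000 = 0.3711.

Power ≈ 0.371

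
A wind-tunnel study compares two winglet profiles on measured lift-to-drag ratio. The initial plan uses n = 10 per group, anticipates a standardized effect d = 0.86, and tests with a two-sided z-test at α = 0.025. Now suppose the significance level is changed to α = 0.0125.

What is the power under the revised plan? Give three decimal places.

δ = d·√(n/2) = 0.86 × √(10/2) = 1.9230 (unchanged). New critical value: z_{0.0063} = 2.498.
Revised power = Φ(δ − 2.498) + Φ(−δ − 2.498) = Φ(-0.575) + Φ(-4.421) = 0.2828 + 0.0000 = 0.2828.

Power ≈ 0.283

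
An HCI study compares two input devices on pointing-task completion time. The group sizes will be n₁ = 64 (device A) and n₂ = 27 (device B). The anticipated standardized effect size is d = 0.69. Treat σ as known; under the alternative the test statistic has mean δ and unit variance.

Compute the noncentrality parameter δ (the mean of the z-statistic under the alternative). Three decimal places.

δ ≈ 3.007

The noncentrality parameter scales effect size by the design's sample-size factor: δ = d / √(1/n₁ + 1/n₂) = 0.69 / √(1/64 + 1/27) = 3.0068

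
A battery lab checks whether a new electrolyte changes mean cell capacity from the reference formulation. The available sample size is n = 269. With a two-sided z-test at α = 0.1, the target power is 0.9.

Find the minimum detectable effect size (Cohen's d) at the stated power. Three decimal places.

Need Φ(δ − 1.645) = 0.9, so δ = 1.645 + 1.282 = 2.926.
(Lower-tail contribution to power is negligible for δ > 0.)
δ = d·√n ⇒ d = δ/√n = 2.926/√269 = 0.1784.

d ≈ 0.178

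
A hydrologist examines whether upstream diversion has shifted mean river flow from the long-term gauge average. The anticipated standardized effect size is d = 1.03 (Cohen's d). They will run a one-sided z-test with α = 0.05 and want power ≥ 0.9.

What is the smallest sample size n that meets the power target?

For power 0.9 need Φ(δ − z_{0.05}) = 0.9, so δ = z_{0.05} + z_{0.10} = 1.645 + 1.282 = 2.926.
δ = d·√n ⇒ n = (δ/d)² = (2.926 / 1.03)² = 8.07.
Round up to the next whole unit.

n = 9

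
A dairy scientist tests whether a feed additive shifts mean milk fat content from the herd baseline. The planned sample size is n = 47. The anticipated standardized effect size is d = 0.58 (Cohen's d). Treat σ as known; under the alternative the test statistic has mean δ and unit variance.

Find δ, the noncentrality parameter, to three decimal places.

The noncentrality parameter scales effect size by the design's sample-size factor: δ = d·√n = 0.58 × √47 = 3.9763

δ ≈ 3.976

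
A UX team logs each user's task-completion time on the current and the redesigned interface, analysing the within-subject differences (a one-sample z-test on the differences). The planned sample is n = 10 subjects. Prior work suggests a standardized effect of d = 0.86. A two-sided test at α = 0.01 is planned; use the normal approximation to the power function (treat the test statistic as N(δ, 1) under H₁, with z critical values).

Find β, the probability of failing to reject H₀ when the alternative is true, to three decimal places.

β ≈ 0.443

Noncentrality parameter: δ = d·√n = 0.86 × √10 = 2.7196
Critical value for a two-sided test at α = 0.01: z_{α/2} = 2.576.
Power = Φ(δ − 2.576) + Φ(−δ − 2.576) = Φ(0.144) + Φ(-5.295) = 0.5571 + 0.0000 = 0.5571.
Type II error: β = 1 − power = 1 − 0.5571 = 0.4429.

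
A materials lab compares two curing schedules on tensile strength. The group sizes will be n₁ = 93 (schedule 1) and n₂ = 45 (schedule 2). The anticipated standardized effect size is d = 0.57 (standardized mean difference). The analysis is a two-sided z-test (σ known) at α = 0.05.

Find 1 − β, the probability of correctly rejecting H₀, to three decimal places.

Noncentrality parameter: δ = d / √(1/n₁ + 1/n₂) = 0.57 / √(1/93 + 1/45) = 3.1389
Critical value for a two-sided test at α = 0.05: z_{α/2} = 1.960.
Power = Φ(δ − 1.960) + Φ(−δ − 1.960) = Φ(1.179) + Φ(-5.099) = 0.8808 + 0.0000 = 0.8808.

Power ≈ 0.881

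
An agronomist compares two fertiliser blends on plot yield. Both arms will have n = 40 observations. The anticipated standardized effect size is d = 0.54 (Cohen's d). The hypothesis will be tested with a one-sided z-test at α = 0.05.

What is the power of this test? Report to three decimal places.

Noncentrality parameter: δ = d·√(n/2) = 0.54 × √(40/2) = 2.4150
Critical value for a one-sided test at α = 0.05: z_α = 1.645.
Power = Φ(δ − 1.645) = Φ(0.770) = 0.7794.

Power ≈ 0.779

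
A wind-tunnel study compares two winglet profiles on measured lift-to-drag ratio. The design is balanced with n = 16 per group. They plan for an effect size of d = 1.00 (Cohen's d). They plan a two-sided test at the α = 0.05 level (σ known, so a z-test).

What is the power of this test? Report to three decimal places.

Noncentrality parameter: δ = d·√(n/2) = 1.00 × √(16/2) = 2.8284
Critical value for a two-sided test at α = 0.05: z_{α/2} = 1.960.
Power = Φ(δ − 1.960) + Φ(−δ − 1.960) = Φ(0.868) + Φ(-4.788) = 0.8074 + 0.0000 = 0.8074.

Power ≈ 0.807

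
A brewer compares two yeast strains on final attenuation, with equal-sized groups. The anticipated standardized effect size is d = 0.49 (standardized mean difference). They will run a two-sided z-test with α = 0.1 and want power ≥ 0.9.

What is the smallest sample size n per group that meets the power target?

n = 72 per group

For power 0.9 need Φ(δ − z_{0.05}) = 0.9, so δ = z_{0.05} + z_{0.10} = 1.645 + 1.282 = 2.926.
(Ignoring the negligible lower-tail rejection probability gives the usual closed-form inversion.)
δ = d·√(n/2) ⇒ n = 2(δ/d)² = 2 × (2.926 / 0.49)² = 71.34.
Round up to the next whole unit.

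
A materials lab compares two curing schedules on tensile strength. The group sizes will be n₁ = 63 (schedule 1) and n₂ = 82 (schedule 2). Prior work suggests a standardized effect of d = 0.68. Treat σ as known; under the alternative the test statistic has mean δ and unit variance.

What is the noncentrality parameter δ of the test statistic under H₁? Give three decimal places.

δ ≈ 4.059

The noncentrality parameter scales effect size by the design's sample-size factor: δ = d / √(1/n₁ + 1/n₂) = 0.68 / √(1/63 + 1/82) = 4.0588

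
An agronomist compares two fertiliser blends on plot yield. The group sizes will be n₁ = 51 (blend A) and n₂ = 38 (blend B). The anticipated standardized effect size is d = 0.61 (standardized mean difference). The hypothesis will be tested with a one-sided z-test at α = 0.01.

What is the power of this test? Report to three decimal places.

Noncentrality parameter: δ = d / √(1/n₁ + 1/n₂) = 0.61 / √(1/51 + 1/38) = 2.8465
One-sided α = 0.01 → critical value z_{0.01} = 2.326.
Power = Φ(δ − 2.326) = Φ(0.520) = 0.6985.

Power ≈ 0.699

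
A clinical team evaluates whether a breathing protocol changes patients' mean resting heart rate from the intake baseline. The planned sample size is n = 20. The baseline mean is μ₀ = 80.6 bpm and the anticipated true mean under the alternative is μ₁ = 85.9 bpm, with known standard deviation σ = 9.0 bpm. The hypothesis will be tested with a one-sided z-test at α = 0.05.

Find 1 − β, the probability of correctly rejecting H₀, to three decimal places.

Standardized effect: d = |μ₁ − μ₀| / σ = |85.9 − 80.6| / 9.0 = 0.5889
Noncentrality parameter: δ = d·√n = 0.5889 × √20 = 2.6336
Critical value for a one-sided test at α = 0.05: z_α = 1.645.
Power = Φ(δ − 1.645) = Φ(0.989) = 0.8386.

Power ≈ 0.839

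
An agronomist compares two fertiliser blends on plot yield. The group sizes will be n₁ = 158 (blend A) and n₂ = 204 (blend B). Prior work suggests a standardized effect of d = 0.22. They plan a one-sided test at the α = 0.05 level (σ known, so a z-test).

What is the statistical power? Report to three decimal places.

Noncentrality parameter: δ = d / √(1/n₁ + 1/n₂) = 0.22 / √(1/158 + 1/204) = 2.0759
One-sided α = 0.05 → critical value z_{0.05} = 1.645.
Power = P(Z > 1.645 − δ) = Φ(0.431) = 0.6668.

Power ≈ 0.667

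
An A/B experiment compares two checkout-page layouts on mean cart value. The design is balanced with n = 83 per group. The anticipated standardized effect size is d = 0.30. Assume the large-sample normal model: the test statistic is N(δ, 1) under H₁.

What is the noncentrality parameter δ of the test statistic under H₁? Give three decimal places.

The noncentrality parameter scales effect size by the design's sample-size factor: δ = d·√(n/2) = 0.30 × √(83/2) = 1.9326

δ ≈ 1.933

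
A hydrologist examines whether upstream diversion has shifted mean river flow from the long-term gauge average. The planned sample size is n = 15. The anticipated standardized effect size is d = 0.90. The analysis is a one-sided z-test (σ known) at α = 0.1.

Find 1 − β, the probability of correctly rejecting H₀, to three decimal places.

Power ≈ 0.986

Noncentrality parameter: δ = d·√n = 0.90 × √15 = 3.4857
One-sided α = 0.1 → critical value z_{0.1} = 1.282.
Power = Φ(δ − 1.282) = Φ(2.204) = 0.9862.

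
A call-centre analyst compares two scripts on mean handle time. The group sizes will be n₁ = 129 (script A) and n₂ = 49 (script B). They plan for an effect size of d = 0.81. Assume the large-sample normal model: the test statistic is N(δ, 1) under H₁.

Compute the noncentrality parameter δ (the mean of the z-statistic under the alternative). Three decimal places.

δ ≈ 4.827

δ = d / √(1/n₁ + 1/n₂) = 0.81 / √(1/129 + 1/49) = 4.8269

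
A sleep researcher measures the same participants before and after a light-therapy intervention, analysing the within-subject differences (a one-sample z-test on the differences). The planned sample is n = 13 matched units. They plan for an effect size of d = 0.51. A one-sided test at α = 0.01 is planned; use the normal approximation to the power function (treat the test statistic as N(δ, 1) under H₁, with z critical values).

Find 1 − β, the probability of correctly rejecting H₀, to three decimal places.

Power ≈ 0.313

Noncentrality parameter: δ = d·√n = 0.51 × √13 = 1.8388
One-sided α = 0.01 → critical value z_{0.01} = 2.326.
Power = Φ(δ − 2.326) = Φ(-0.488) = 0.3129.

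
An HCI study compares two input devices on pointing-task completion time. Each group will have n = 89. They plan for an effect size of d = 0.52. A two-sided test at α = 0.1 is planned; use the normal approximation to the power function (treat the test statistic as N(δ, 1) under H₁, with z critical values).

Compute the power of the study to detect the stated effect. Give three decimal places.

Power ≈ 0.966

Noncentrality parameter: δ = d·√(n/2) = 0.52 × √(89/2) = 3.4688
Critical value for a two-sided test at α = 0.1: z_{α/2} = 1.645.
Power = Φ(δ − 1.645) + Φ(−δ − 1.645) = Φ(1.824) + Φ(-5.114) = 0.9659 + 0.0000 = 0.9659.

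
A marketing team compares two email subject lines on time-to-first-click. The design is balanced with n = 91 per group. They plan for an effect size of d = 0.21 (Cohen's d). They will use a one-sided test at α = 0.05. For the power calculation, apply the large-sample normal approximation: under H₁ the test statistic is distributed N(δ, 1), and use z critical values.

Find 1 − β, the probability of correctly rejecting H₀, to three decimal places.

Power ≈ 0.410

Noncentrality parameter: δ = d·√(n/2) = 0.21 × √(91/2) = 1.4165
One-sided α = 0.05 → critical value z_{0.05} = 1.645.
Power = Φ(δ − 1.645) = Φ(-0.228) = 0.4097.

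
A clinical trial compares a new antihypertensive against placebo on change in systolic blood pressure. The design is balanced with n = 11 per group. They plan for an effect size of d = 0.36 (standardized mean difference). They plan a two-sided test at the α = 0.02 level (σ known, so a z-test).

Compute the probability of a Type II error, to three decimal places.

β ≈ 0.930

Noncentrality parameter: δ = d·√(n/2) = 0.36 × √(11/2) = 0.8443
Critical value for a two-sided test at α = 0.02: z_{α/2} = 2.326.
Power = Φ(δ − 2.326) + Φ(−δ − 2.326) = Φ(-1.482) + Φ(-3.171) = 0.0692 + 0.0008 = 0.0699.
Type II error: β = 1 − power = 1 − 0.0699 = 0.9301.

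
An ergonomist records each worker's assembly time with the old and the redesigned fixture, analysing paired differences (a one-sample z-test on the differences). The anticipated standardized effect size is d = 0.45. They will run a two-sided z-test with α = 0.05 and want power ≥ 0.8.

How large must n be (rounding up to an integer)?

Set Φ(δ − 1.960) = 0.8; then δ − 1.960 = Φ⁻¹(0.8) = 0.842, giving δ = 2.802.
(The Φ(−δ − z_{α/2}) term is vanishingly small for δ > 0 and is dropped in the standard sample-size formula.)
δ = d·√n ⇒ n = (δ/d)² = (2.802 / 0.45)² = 38.76.
Round up to the next whole unit.

n = 39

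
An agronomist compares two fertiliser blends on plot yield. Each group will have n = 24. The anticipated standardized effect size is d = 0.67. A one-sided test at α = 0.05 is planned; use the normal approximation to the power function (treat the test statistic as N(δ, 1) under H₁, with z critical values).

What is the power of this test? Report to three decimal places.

Noncentrality parameter: δ = d·√(n/2) = 0.67 × √(24/2) = 2.3209
One-sided α = 0.05 → critical value z_{0.05} = 1.645.
Power = Φ(δ − 1.645) = Φ(0.676) = 0.7505.

Power ≈ 0.751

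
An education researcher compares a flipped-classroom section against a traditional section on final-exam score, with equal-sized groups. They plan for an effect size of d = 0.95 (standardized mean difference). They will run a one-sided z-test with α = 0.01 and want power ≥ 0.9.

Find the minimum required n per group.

Set Φ(δ − 2.326) = 0.9; then δ − 2.326 = Φ⁻¹(0.9) = 1.282, giving δ = 3.608.
δ = d·√(n/2) ⇒ n = 2(δ/d)² = 2 × (3.608 / 0.95)² = 28.85.
Round up to the next whole unit.

n = 29 per group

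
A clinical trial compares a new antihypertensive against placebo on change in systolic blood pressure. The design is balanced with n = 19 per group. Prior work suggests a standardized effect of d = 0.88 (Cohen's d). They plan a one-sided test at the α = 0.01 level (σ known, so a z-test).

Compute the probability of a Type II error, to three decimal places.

Noncentrality parameter: δ = d·√(n/2) = 0.88 × √(19/2) = 2.7123
Critical value for a one-sided test at α = 0.01: z_α = 2.326.
Power = P(Z > 2.326 − δ) = Φ(0.386) = 0.6502.
Type II error: β = 1 − power = 1 − 0.6502 = 0.3498.

β ≈ 0.350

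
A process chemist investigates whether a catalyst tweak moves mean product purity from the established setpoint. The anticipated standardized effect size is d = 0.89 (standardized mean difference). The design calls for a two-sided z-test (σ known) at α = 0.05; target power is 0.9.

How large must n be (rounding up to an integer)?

Set Φ(δ − 1.960) = 0.9; then δ − 1.960 = Φ⁻¹(0.9) = 1.282, giving δ = 3.242.
(The Φ(−δ − z_{α/2}) term is vanishingly small for δ > 0 and is dropped in the standard sample-size formula.)
δ = d·√n ⇒ n = (δ/d)² = (3.242 / 0.89)² = 13.27.
Round up to the next whole unit.

n = 14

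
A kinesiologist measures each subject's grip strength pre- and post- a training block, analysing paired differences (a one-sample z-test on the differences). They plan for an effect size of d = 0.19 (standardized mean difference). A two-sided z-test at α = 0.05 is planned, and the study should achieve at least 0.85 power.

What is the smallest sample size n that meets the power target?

n = 249

For power 0.85 need Φ(δ − z_{0.025}) = 0.85, so δ = z_{0.025} + z_{0.15} = 1.960 + 1.036 = 2.996.
(For δ > 0 the lower-tail rejection region contributes negligibly to power, so the one-term inversion is standard.)
δ = d·√n ⇒ n = (δ/d)² = (2.996 / 0.19)² = 248.71.
Round up to the next whole unit.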